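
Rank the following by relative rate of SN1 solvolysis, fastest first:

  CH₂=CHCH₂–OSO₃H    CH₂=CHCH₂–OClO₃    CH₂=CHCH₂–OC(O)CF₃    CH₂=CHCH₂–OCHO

The skeletons are identical, so relative rate is governed entirely by leaving-group ability.
Leaving-group ability tracks the stability of the departed species; conjugate-acid pKₐ is the usual yardstick (lower pKₐ → better LG).
CH₂=CHCH₂–OClO₃ loses ClO₄⁻: pKₐ(HClO₄) ≈ -10
CH₂=CHCH₂–OSO₃H loses HSO₄⁻: pKₐ(H₂SO₄) ≈ -3
CH₂=CHCH₂–OC(O)CF₃ loses CF₃COO⁻: pKₐ(CF₃COOH) ≈ 0.2
CH₂=CHCH₂–OCHO loses HCOO⁻: pKₐ(HCOOH) ≈ 3.8

CH₂=CHCH₂–OClO₃ > CH₂=CHCH₂–OSO₃H > CH₂=CHCH₂–OC(O)CF₃ > CH₂=CHCH₂–OCHO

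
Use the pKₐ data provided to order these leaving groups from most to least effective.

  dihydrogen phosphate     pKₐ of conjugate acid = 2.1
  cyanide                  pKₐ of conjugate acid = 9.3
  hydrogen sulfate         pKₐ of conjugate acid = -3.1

hydrogen sulfate > dihydrogen phosphate > cyanide

Lower conjugate-acid pKₐ ⇒ weaker base ⇒ better leaving group.
Sorting by the given values: hydrogen sulfate (-3.1), dihydrogen phosphate (2.1), cyanide (9.3).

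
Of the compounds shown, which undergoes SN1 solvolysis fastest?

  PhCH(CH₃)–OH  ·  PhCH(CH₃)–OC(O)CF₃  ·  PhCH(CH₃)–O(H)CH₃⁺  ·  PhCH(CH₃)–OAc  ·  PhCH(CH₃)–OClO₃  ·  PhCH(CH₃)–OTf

PhCH(CH₃)–OTf

The skeletons are identical, so relative rate is governed entirely by leaving-group ability.
A good leaving group is a weak base: the lower the pKₐ of its conjugate acid, the more readily it departs.
PhCH(CH₃)–OTf loses OTf⁻: pKₐ(CF₃SO₃H (triflic acid)) ≈ -14
PhCH(CH₃)–OClO₃ loses ClO₄⁻: pKₐ(HClO₄) ≈ -10
PhCH(CH₃)–O(H)CH₃⁺ loses R'OH: pKₐ(R'OH₂⁺) ≈ -2.4
PhCH(CH₃)–OC(O)CF₃ loses CF₃COO⁻: pKₐ(CF₃COOH) ≈ 0.2
PhCH(CH₃)–OAc loses AcO⁻: pKₐ(CH₃COOH) ≈ 4.8
PhCH(CH₃)–OH loses OH⁻: pKₐ(H₂O) ≈ 15.7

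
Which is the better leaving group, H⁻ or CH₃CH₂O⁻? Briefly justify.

CH₃CH₂O⁻ is the better leaving group.
pKₐ(CH₃CH₂OH) ≈ 16 versus pKₐ(H₂) ≈ 36: CH₃CH₂O⁻ is the much weaker base.
Strong base; alkoxides do not leave unassisted.

CH₃CH₂O⁻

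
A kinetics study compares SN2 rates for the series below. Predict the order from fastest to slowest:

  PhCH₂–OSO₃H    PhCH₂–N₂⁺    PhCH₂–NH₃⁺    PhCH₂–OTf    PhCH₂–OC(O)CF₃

PhCH₂–N₂⁺ > PhCH₂–OTf > PhCH₂–OSO₃H > PhCH₂–OC(O)CF₃ > PhCH₂–NH₃⁺

With the same alkyl group throughout, only the leaving group differentiates the rates.
Leaving-group ability tracks the stability of the departed species; conjugate-acid pKₐ is the usual yardstick (lower pKₐ → better LG).
PhCH₂–N₂⁺ loses N₂: no meaningful conjugate acid; N₂ departs as an exceptionally stable neutral molecule
PhCH₂–OTf loses OTf⁻: pKₐ(CF₃SO₃H (triflic acid)) ≈ -14
PhCH₂–OSO₃H loses HSO₄⁻: pKₐ(H₂SO₄) ≈ -3
PhCH₂–OC(O)CF₃ loses CF₃COO⁻: pKₐ(CF₃COOH) ≈ 0.2
PhCH₂–NH₃⁺ loses NH₃: pKₐ(NH₄⁺) ≈ 9.2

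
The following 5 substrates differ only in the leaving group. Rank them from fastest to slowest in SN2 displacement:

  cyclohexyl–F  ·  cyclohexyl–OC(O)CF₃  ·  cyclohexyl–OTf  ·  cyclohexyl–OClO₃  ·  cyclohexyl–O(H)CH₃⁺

With the same alkyl group throughout, only the leaving group differentiates the rates.
The more stable X⁻ (or X) is on its own — i.e. the weaker a base it is — the better a leaving group it makes.
cyclohexyl–OTf loses OTf⁻: pKₐ(CF₃SO₃H (triflic acid)) ≈ -14
cyclohexyl–OClO₃ loses ClO₄⁻: pKₐ(HClO₄) ≈ -10
cyclohexyl–O(H)CH₃⁺ loses R'OH: pKₐ(R'OH₂⁺) ≈ -2.4
cyclohexyl–OC(O)CF₃ loses CF₃COO⁻: pKₐ(CF₃COOH) ≈ 0.2
cyclohexyl–F loses F⁻: pKₐ(HF) ≈ 3.2

cyclohexyl–OTf > cyclohexyl–OClO₃ > cyclohexyl–O(H)CH₃⁺ > cyclohexyl–OC(O)CF₃ > cyclohexyl–F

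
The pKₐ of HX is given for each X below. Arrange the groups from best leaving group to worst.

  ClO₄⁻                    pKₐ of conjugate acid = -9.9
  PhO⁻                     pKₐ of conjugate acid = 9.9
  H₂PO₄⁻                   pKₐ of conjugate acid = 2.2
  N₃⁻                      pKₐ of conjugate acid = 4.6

Lower conjugate-acid pKₐ ⇒ weaker base ⇒ better leaving group.
Sorting by the given values: ClO₄⁻ (-9.9), H₂PO₄⁻ (2.2), N₃⁻ (4.6), PhO⁻ (9.9).

ClO₄⁻ > H₂PO₄⁻ > N₃⁻ > PhO⁻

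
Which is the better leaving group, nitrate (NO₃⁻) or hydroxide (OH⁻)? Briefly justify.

nitrate (NO₃⁻)

nitrate (NO₃⁻) is the better leaving group.
pKₐ(HNO₃) ≈ -1.3 versus pKₐ(H₂O) ≈ 15.7: nitrate (NO₃⁻) is the much weaker base.
Resonance-delocalised over three oxygens.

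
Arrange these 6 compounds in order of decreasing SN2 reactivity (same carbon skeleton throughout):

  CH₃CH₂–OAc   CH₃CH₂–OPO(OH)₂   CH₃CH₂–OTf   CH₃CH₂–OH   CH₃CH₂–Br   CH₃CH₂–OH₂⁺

CH₃CH₂–OTf > CH₃CH₂–Br > CH₃CH₂–OH₂⁺ > CH₃CH₂–OPO(OH)₂ > CH₃CH₂–OAc > CH₃CH₂–OH

Identical carbon frameworks mean the comparison reduces to leaving-group quality.
Leaving-group ability tracks the stability of the departed species; conjugate-acid pKₐ is the usual yardstick (lower pKₐ → better LG).
CH₃CH₂–OTf loses OTf⁻: pKₐ(CF₃SO₃H (triflic acid)) ≈ -14
CH₃CH₂–Br loses Br⁻: pKₐ(HBr) ≈ -9
CH₃CH₂–OH₂⁺ loses H₂O: pKₐ(H₃O⁺) ≈ -1.7
CH₃CH₂–OPO(OH)₂ loses H₂PO₄⁻: pKₐ(H₃PO₄) ≈ 2.1
CH₃CH₂–OAc loses AcO⁻: pKₐ(CH₃COOH) ≈ 4.8
CH₃CH₂–OH loses OH⁻: pKₐ(H₂O) ≈ 15.7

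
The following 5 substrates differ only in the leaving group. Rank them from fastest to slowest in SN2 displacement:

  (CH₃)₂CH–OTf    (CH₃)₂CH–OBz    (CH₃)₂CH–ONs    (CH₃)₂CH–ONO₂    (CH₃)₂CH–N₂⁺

Same R in every case — rank the leaving groups.
Leaving-group ability tracks the stability of the departed species; conjugate-acid pKₐ is the usual yardstick (lower pKₐ → better LG).
(CH₃)₂CH–N₂⁺ loses N₂: no meaningful conjugate acid; N₂ departs as an exceptionally stable neutral molecule
(CH₃)₂CH–OTf loses OTf⁻: pKₐ(CF₃SO₃H (triflic acid)) ≈ -14
(CH₃)₂CH–ONs loses ONs⁻: pKₐ(p-O₂NC₆H₄SO₃H) ≈ -3.5
(CH₃)₂CH–ONO₂ loses NO₃⁻: pKₐ(HNO₃) ≈ -1.3
(CH₃)₂CH–OBz loses PhCOO⁻: pKₐ(C₆H₅COOH) ≈ 4.2

(CH₃)₂CH–N₂⁺ > (CH₃)₂CH–OTf > (CH₃)₂CH–ONs > (CH₃)₂CH–ONO₂ > (CH₃)₂CH–OBz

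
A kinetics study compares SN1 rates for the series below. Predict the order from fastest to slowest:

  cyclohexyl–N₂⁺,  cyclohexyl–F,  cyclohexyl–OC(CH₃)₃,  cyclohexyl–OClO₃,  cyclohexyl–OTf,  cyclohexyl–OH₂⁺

cyclohexyl–N₂⁺ > cyclohexyl–OTf > cyclohexyl–OClO₃ > cyclohexyl–OH₂⁺ > cyclohexyl–F > cyclohexyl–OC(CH₃)₃

Identical carbon frameworks mean the comparison reduces to leaving-group quality.
A good leaving group is a weak base: the lower the pKₐ of its conjugate acid, the more readily it departs.
cyclohexyl–N₂⁺ loses N₂: no meaningful conjugate acid; N₂ departs as an exceptionally stable neutral molecule
cyclohexyl–OTf loses OTf⁻: pKₐ(CF₃SO₃H (triflic acid)) ≈ -14
cyclohexyl–OClO₃ loses ClO₄⁻: pKₐ(HClO₄) ≈ -10
cyclohexyl–OH₂⁺ loses H₂O: pKₐ(H₃O⁺) ≈ -1.7
cyclohexyl–F loses F⁻: pKₐ(HF) ≈ 3.2
cyclohexyl–OC(CH₃)₃ loses (CH₃)₃CO⁻: pKₐ(t-BuOH) ≈ 18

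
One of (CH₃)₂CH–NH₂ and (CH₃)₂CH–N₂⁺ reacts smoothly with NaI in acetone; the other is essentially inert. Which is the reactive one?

(CH₃)₂CH–N₂⁺

From (CH₃)₂CH–NH₂ the departing group would be NH₂⁻ (pKₐ(NH₃) ≈ 38). Extremely strong base; never a leaving group.
From (CH₃)₂CH–N₂⁺ the leaving group is N₂ (no meaningful conjugate acid; N₂ departs as an exceptionally stable neutral molecule).
(In practice (CH₃)₂CH–N₂⁺ is made from (CH₃)₂CH–NH₂ by diazotisation (NaNO₂ / HCl, 0 °C), generating a diazonium salt that expels N₂.)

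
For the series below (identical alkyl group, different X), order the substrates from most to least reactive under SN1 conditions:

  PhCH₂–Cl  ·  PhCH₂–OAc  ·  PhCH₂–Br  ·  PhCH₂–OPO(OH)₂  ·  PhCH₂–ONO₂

Same R in every case — rank the leaving groups.
The more stable X⁻ (or X) is on its own — i.e. the weaker a base it is — the better a leaving group it makes.
PhCH₂–Br loses Br⁻: pKₐ(HBr) ≈ -9
PhCH₂–Cl loses Cl⁻: pKₐ(HCl) ≈ -7
PhCH₂–ONO₂ loses NO₃⁻: pKₐ(HNO₃) ≈ -1.3
PhCH₂–OPO(OH)₂ loses H₂PO₄⁻: pKₐ(H₃PO₄) ≈ 2.1
PhCH₂–OAc loses AcO⁻: pKₐ(CH₃COOH) ≈ 4.8

PhCH₂–Br > PhCH₂–Cl > PhCH₂–ONO₂ > PhCH₂–OPO(OH)₂ > PhCH₂–OAc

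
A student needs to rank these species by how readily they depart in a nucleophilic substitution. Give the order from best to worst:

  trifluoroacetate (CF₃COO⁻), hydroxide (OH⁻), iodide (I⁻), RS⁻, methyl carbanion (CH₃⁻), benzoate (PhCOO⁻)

iodide (I⁻) > trifluoroacetate (CF₃COO⁻) > benzoate (PhCOO⁻) > RS⁻ > hydroxide (OH⁻) > methyl carbanion (CH₃⁻)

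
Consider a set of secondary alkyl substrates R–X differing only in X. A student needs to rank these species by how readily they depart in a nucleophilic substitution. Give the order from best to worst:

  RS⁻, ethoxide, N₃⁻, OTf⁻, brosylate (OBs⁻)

OTf⁻ > brosylate (OBs⁻) > N₃⁻ > RS⁻ > ethoxide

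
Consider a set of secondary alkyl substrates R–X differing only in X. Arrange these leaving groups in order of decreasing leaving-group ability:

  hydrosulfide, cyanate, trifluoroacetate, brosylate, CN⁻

brosylate > trifluoroacetate > cyanate > hydrosulfide > CN⁻

A good leaving group is a weak base: the lower the pKₐ of its conjugate acid, the more readily it departs.
brosylate: pKₐ(p-BrC₆H₄SO₃H) ≈ -2.8 — arenesulfonate with a p-bromo substituent
trifluoroacetate: pKₐ(CF₃COOH) ≈ 0.2
cyanate: pKₐ(HOCN) ≈ 3.5 — resonance between N and O
hydrosulfide: pKₐ(H₂S) ≈ 7 — larger and more polarisable than the oxygen analogue
CN⁻: pKₐ(HCN) ≈ 9.2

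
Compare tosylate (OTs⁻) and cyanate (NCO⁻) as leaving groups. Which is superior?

tosylate (OTs⁻) is the better leaving group.
pKₐ(p-CH₃C₆H₄SO₃H (TsOH)) ≈ -2.8 versus pKₐ(HOCN) ≈ 3.5: tosylate (OTs⁻) is the much weaker base.
Resonance-delocalised arenesulfonate.

tosylate (OTs⁻)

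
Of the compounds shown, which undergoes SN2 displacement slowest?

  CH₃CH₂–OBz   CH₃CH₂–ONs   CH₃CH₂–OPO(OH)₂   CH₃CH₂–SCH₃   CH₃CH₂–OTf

With the same alkyl group throughout, only the leaving group differentiates the rates.
Leaving-group ability tracks the stability of the departed species; conjugate-acid pKₐ is the usual yardstick (lower pKₐ → better LG).
CH₃CH₂–OTf loses OTf⁻: pKₐ(CF₃SO₃H (triflic acid)) ≈ -14
CH₃CH₂–ONs loses ONs⁻: pKₐ(p-O₂NC₆H₄SO₃H) ≈ -3.5
CH₃CH₂–OPO(OH)₂ loses H₂PO₄⁻: pKₐ(H₃PO₄) ≈ 2.1
CH₃CH₂–OBz loses PhCOO⁻: pKₐ(C₆H₅COOH) ≈ 4.2
CH₃CH₂–SCH₃ loses RS⁻: pKₐ(RSH (a thiol)) ≈ 10.5

CH₃CH₂–SCH₃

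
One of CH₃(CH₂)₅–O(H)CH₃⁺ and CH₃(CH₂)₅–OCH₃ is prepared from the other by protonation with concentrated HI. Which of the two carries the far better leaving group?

From CH₃(CH₂)₅–OCH₃ the departing group would be CH₃O⁻ (pKₐ(CH₃OH) ≈ 15.5). Strong base; alkoxides do not leave unassisted.
From CH₃(CH₂)₅–O(H)CH₃⁺ the leaving group is R'OH (pKₐ(R'OH₂⁺) ≈ -2.4). Neutral; leaves from a protonated ether (an oxonium ion, R–O(H)R'⁺).
Protonation with concentrated HI works by allowing neutral methanol, rather than methoxide, to depart, making CH₃(CH₂)₅–O(H)CH₃⁺ enormously more reactive.

CH₃(CH₂)₅–O(H)CH₃⁺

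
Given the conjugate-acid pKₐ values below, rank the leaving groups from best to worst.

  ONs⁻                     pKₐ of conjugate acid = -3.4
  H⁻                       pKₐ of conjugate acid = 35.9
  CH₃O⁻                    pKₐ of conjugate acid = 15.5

ONs⁻ > CH₃O⁻ > H⁻

Lower conjugate-acid pKₐ ⇒ weaker base ⇒ better leaving group.
Sorting by the given values: ONs⁻ (-3.4), CH₃O⁻ (15.5), H⁻ (35.9).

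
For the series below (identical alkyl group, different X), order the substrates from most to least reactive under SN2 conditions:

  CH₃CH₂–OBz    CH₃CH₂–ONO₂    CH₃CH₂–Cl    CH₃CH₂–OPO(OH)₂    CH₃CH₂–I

Identical carbon frameworks mean the comparison reduces to leaving-group quality.
A good leaving group is a weak base: the lower the pKₐ of its conjugate acid, the more readily it departs.
CH₃CH₂–I loses I⁻: pKₐ(HI) ≈ -10
CH₃CH₂–Cl loses Cl⁻: pKₐ(HCl) ≈ -7
CH₃CH₂–ONO₂ loses NO₃⁻: pKₐ(HNO₃) ≈ -1.3
CH₃CH₂–OPO(OH)₂ loses H₂PO₄⁻: pKₐ(H₃PO₄) ≈ 2.1
CH₃CH₂–OBz loses PhCOO⁻: pKₐ(C₆H₅COOH) ≈ 4.2

CH₃CH₂–I > CH₃CH₂–Cl > CH₃CH₂–ONO₂ > CH₃CH₂–OPO(OH)₂ > CH₃CH₂–OBz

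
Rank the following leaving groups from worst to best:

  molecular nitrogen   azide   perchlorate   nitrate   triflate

azide < nitrate < perchlorate < triflate < molecular nitrogen

The more stable X⁻ (or X) is on its own — i.e. the weaker a base it is — the better a leaving group it makes.
molecular nitrogen: no meaningful conjugate acid; N₂ departs as an exceptionally stable neutral molecule
triflate: pKₐ(CF₃SO₃H (triflic acid)) ≈ -14
perchlorate: pKₐ(HClO₄) ≈ -10
nitrate: pKₐ(HNO₃) ≈ -1.3
azide: pKₐ(HN₃) ≈ 4.7
Reversing gives the worst-to-best order requested.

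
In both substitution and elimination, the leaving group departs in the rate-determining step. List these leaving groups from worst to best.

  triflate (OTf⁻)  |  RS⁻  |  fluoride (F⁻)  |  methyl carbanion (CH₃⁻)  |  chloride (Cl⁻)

Rank by basicity of the departing species: weakest base leaves most easily.
triflate (OTf⁻): pKₐ(CF₃SO₃H (triflic acid)) ≈ -14
chloride (Cl⁻): pKₐ(HCl) ≈ -7
fluoride (F⁻): pKₐ(HF) ≈ 3.2
RS⁻: pKₐ(RSH (a thiol)) ≈ 10.5
methyl carbanion (CH₃⁻): pKₐ(CH₄) ≈ 48
Reversing gives the worst-to-best order requested.

methyl carbanion (CH₃⁻) < RS⁻ < fluoride (F⁻) < chloride (Cl⁻) < triflate (OTf⁻)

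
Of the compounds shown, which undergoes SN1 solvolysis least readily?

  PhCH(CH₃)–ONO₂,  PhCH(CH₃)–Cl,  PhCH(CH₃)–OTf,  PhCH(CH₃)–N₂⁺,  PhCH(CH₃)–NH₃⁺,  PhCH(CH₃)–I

The skeletons are identical, so relative rate is governed entirely by leaving-group ability.
The more stable X⁻ (or X) is on its own — i.e. the weaker a base it is — the better a leaving group it makes.
PhCH(CH₃)–N₂⁺ loses N₂: no meaningful conjugate acid; N₂ departs as an exceptionally stable neutral molecule
PhCH(CH₃)–OTf loses OTf⁻: pKₐ(CF₃SO₃H (triflic acid)) ≈ -14
PhCH(CH₃)–I loses I⁻: pKₐ(HI) ≈ -10
PhCH(CH₃)–Cl loses Cl⁻: pKₐ(HCl) ≈ -7
PhCH(CH₃)–ONO₂ loses NO₃⁻: pKₐ(HNO₃) ≈ -1.3
PhCH(CH₃)–NH₃⁺ loses NH₃: pKₐ(NH₄⁺) ≈ 9.2

PhCH(CH₃)–NH₃⁺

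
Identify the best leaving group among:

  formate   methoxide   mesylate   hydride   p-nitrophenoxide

Rank by basicity of the departing species: weakest base leaves most easily.
mesylate: pKₐ(CH₃SO₃H (MsOH)) ≈ -1.9
formate: pKₐ(HCOOH) ≈ 3.8
p-nitrophenoxide: pKₐ(p-nitrophenol) ≈ 7.2
methoxide: pKₐ(CH₃OH) ≈ 15.5
hydride: pKₐ(H₂) ≈ 36

mesylate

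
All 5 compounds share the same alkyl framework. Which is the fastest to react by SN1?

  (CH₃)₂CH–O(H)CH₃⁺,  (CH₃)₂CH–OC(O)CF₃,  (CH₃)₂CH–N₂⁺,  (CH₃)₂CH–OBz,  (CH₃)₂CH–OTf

(CH₃)₂CH–N₂⁺

The skeletons are identical, so relative rate is governed entirely by leaving-group ability.
The more stable X⁻ (or X) is on its own — i.e. the weaker a base it is — the better a leaving group it makes.
(CH₃)₂CH–N₂⁺ loses N₂: no meaningful conjugate acid; N₂ departs as an exceptionally stable neutral molecule
(CH₃)₂CH–OTf loses OTf⁻: pKₐ(CF₃SO₃H (triflic acid)) ≈ -14
(CH₃)₂CH–O(H)CH₃⁺ loses R'OH: pKₐ(R'OH₂⁺) ≈ -2.4
(CH₃)₂CH–OC(O)CF₃ loses CF₃COO⁻: pKₐ(CF₃COOH) ≈ 0.2
(CH₃)₂CH–OBz loses PhCOO⁻: pKₐ(C₆H₅COOH) ≈ 4.2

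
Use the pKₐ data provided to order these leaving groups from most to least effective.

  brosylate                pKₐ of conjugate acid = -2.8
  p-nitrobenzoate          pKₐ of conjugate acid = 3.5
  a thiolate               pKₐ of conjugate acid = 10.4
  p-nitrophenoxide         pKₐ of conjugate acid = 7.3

brosylate > p-nitrobenzoate > p-nitrophenoxide > a thiolate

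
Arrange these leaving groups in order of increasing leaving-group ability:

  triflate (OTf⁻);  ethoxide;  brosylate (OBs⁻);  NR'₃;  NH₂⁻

The more stable X⁻ (or X) is on its own — i.e. the weaker a base it is — the better a leaving group it makes.
triflate (OTf⁻): pKₐ(CF₃SO₃H (triflic acid)) ≈ -14
brosylate (OBs⁻): pKₐ(p-BrC₆H₄SO₃H) ≈ -2.8
NR'₃: pKₐ(R'₃NH⁺) ≈ 10.7
ethoxide: pKₐ(CH₃CH₂OH) ≈ 16
NH₂⁻: pKₐ(NH₃) ≈ 38
The question asks for worst first, so the sequence is read in increasing leaving-group ability.

NH₂⁻ < ethoxide < NR'₃ < brosylate (OBs⁻) < triflate (OTf⁻)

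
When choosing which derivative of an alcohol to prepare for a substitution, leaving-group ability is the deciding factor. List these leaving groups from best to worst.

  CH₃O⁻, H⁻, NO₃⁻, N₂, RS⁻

A good leaving group is a weak base: the lower the pKₐ of its conjugate acid, the more readily it departs.
N₂: no meaningful conjugate acid; N₂ departs as an exceptionally stable neutral molecule
NO₃⁻: pKₐ(HNO₃) ≈ -1.3 — resonance-delocalised over three oxygens
RS⁻: pKₐ(RSH (a thiol)) ≈ 10.5 — moderately basic; rarely leaves without activation
CH₃O⁻: pKₐ(CH₃OH) ≈ 15.5 — strong base; alkoxides do not leave unassisted
H⁻: pKₐ(H₂) ≈ 36 — extremely strong base; leaves only in special hydride-transfer contexts

N₂ > NO₃⁻ > RS⁻ > CH₃O⁻ > H⁻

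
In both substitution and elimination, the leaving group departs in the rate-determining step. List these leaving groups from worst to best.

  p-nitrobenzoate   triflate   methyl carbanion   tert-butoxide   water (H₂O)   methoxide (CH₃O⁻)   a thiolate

A good leaving group is a weak base: the lower the pKₐ of its conjugate acid, the more readily it departs.
triflate: pKₐ(CF₃SO₃H (triflic acid)) ≈ -14
water (H₂O): pKₐ(H₃O⁺) ≈ -1.7
p-nitrobenzoate: pKₐ(p-nitrobenzoic acid) ≈ 3.4
a thiolate: pKₐ(RSH (a thiol)) ≈ 10.5
methoxide (CH₃O⁻): pKₐ(CH₃OH) ≈ 15.5
tert-butoxide: pKₐ(t-BuOH) ≈ 18
methyl carbanion: pKₐ(CH₄) ≈ 48
The question asks for worst first, so the sequence is read in increasing leaving-group ability.

methyl carbanion < tert-butoxide < methoxide (CH₃O⁻) < a thiolate < p-nitrobenzoate < water (H₂O) < triflate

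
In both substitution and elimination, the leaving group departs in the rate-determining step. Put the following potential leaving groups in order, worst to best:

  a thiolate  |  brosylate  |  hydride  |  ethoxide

brosylate: pKₐ(p-BrC₆H₄SO₃H) ≈ -2.8 — arenesulfonate with a p-bromo substituent
a thiolate: pKₐ(RSH (a thiol)) ≈ 10.5 — moderately basic; rarely leaves without activation
ethoxide: pKₐ(CH₃CH₂OH) ≈ 16
hydride: pKₐ(H₂) ≈ 36 — extremely strong base; leaves only in special hydride-transfer contexts
Listed from poorest to best leaving group as asked.

hydride < ethoxide < a thiolate < brosylate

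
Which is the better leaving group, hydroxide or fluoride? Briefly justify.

fluoride is the better leaving group.
pKₐ(HF) ≈ 3.2 versus pKₐ(H₂O) ≈ 15.7: fluoride is the much weaker base.
Small and strongly basic; the poor halide leaving group.

fluoride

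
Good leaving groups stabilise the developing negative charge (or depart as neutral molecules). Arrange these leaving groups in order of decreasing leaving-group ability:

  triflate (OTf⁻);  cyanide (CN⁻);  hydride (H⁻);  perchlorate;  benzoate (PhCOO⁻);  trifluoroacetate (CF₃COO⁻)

Rank by basicity of the departing species: weakest base leaves most easily.
triflate (OTf⁻): pKₐ(CF₃SO₃H (triflic acid)) ≈ -14 — charge spread over three oxygens and a CF₃ group; the premier leaving group in synthesis
perchlorate: pKₐ(HClO₄) ≈ -10
trifluoroacetate (CF₃COO⁻): pKₐ(CF₃COOH) ≈ 0.2 — strongly electron-withdrawing CF₃ stabilises the carboxylate
benzoate (PhCOO⁻): pKₐ(C₆H₅COOH) ≈ 4.2 — aryl carboxylate
cyanide (CN⁻): pKₐ(HCN) ≈ 9.2 — sp carbon stabilises the charge somewhat, but still a poor LG
hydride (H⁻): pKₐ(H₂) ≈ 36 — extremely strong base; leaves only in special hydride-transfer contexts

triflate (OTf⁻) > perchlorate > trifluoroacetate (CF₃COO⁻) > benzoate (PhCOO⁻) > cyanide (CN⁻) > hydride (H⁻)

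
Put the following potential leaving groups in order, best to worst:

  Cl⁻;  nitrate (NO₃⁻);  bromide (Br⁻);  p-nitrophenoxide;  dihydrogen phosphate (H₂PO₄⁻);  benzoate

bromide (Br⁻): pKₐ(HBr) ≈ -9 — weak base; good leaving group
Cl⁻: pKₐ(HCl) ≈ -7
nitrate (NO₃⁻): pKₐ(HNO₃) ≈ -1.3 — resonance-delocalised over three oxygens
dihydrogen phosphate (H₂PO₄⁻): pKₐ(H₃PO₄) ≈ 2.1
benzoate: pKₐ(C₆H₅COOH) ≈ 4.2 — aryl carboxylate
p-nitrophenoxide: pKₐ(p-nitrophenol) ≈ 7.2 — nitro group delocalises the charge; the classic chromogenic LG

bromide (Br⁻) > Cl⁻ > nitrate (NO₃⁻) > dihydrogen phosphate (H₂PO₄⁻) > benzoate > p-nitrophenoxide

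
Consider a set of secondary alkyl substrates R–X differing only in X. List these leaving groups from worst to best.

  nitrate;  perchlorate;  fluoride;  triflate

The more stable X⁻ (or X) is on its own — i.e. the weaker a base it is — the better a leaving group it makes.
triflate: pKₐ(CF₃SO₃H (triflic acid)) ≈ -14
perchlorate: pKₐ(HClO₄) ≈ -10 — extremely weak base; rarely used for safety reasons
nitrate: pKₐ(HNO₃) ≈ -1.3
fluoride: pKₐ(HF) ≈ 3.2 — small and strongly basic; the poor halide leaving group
Listed from poorest to best leaving group as asked.

fluoride < nitrate < perchlorate < triflate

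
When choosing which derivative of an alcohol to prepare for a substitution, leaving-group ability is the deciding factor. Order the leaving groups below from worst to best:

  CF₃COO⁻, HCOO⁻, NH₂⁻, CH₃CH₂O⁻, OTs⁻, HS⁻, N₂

NH₂⁻ < CH₃CH₂O⁻ < HS⁻ < HCOO⁻ < CF₃COO⁻ < OTs⁻ < N₂

Leaving-group ability tracks the stability of the departed species; conjugate-acid pKₐ is the usual yardstick (lower pKₐ → better LG).
N₂: no meaningful conjugate acid; N₂ departs as an exceptionally stable neutral molecule
OTs⁻: pKₐ(p-CH₃C₆H₄SO₃H (TsOH)) ≈ -2.8
CF₃COO⁻: pKₐ(CF₃COOH) ≈ 0.2 — strongly electron-withdrawing CF₃ stabilises the carboxylate
HCOO⁻: pKₐ(HCOOH) ≈ 3.8 — resonance-stabilised carboxylate
HS⁻: pKₐ(H₂S) ≈ 7 — larger and more polarisable than the oxygen analogue
CH₃CH₂O⁻: pKₐ(CH₃CH₂OH) ≈ 16
NH₂⁻: pKₐ(NH₃) ≈ 38
The question asks for worst first, so the sequence is read in increasing leaving-group ability.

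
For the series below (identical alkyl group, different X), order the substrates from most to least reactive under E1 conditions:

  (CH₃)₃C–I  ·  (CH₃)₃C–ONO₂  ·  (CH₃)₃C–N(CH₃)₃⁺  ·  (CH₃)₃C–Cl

(CH₃)₃C–I > (CH₃)₃C–Cl > (CH₃)₃C–ONO₂ > (CH₃)₃C–N(CH₃)₃⁺

The skeletons are identical, so relative rate is governed entirely by leaving-group ability.
The more stable X⁻ (or X) is on its own — i.e. the weaker a base it is — the better a leaving group it makes.
(CH₃)₃C–I loses I⁻: pKₐ(HI) ≈ -10
(CH₃)₃C–Cl loses Cl⁻: pKₐ(HCl) ≈ -7
(CH₃)₃C–ONO₂ loses NO₃⁻: pKₐ(HNO₃) ≈ -1.3
(CH₃)₃C–N(CH₃)₃⁺ loses NR'₃: pKₐ(R'₃NH⁺) ≈ 10.7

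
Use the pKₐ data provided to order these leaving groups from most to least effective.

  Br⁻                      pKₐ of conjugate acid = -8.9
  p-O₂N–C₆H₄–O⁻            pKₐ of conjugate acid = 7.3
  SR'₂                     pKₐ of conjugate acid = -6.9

Lower conjugate-acid pKₐ ⇒ weaker base ⇒ better leaving group.
Sorting by the given values: Br⁻ (-8.9), SR'₂ (-6.9), p-O₂N–C₆H₄–O⁻ (7.3).

Br⁻ > SR'₂ > p-O₂N–C₆H₄–O⁻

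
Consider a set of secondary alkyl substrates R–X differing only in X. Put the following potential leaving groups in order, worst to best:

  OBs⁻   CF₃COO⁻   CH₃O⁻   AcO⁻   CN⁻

CH₃O⁻ < CN⁻ < AcO⁻ < CF₃COO⁻ < OBs⁻

Leaving-group ability tracks the stability of the departed species; conjugate-acid pKₐ is the usual yardstick (lower pKₐ → better LG).
OBs⁻: pKₐ(p-BrC₆H₄SO₃H) ≈ -2.8 — arenesulfonate with a p-bromo substituent
CF₃COO⁻: pKₐ(CF₃COOH) ≈ 0.2 — strongly electron-withdrawing CF₃ stabilises the carboxylate
AcO⁻: pKₐ(CH₃COOH) ≈ 4.8 — resonance-stabilised but still a weak base
CN⁻: pKₐ(HCN) ≈ 9.2 — sp carbon stabilises the charge somewhat, but still a poor LG
CH₃O⁻: pKₐ(CH₃OH) ≈ 15.5 — strong base; alkoxides do not leave unassisted
Listed from poorest to best leaving group as asked.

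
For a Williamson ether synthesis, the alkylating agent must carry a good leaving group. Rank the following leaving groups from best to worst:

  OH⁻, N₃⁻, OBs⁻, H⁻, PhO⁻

OBs⁻ > N₃⁻ > PhO⁻ > OH⁻ > H⁻

A good leaving group is a weak base: the lower the pKₐ of its conjugate acid, the more readily it departs.
OBs⁻: pKₐ(p-BrC₆H₄SO₃H) ≈ -2.8
N₃⁻: pKₐ(HN₃) ≈ 4.7
PhO⁻: pKₐ(C₆H₅OH (phenol)) ≈ 10 — resonance into the ring helps, but still a poor LG
OH⁻: pKₐ(H₂O) ≈ 15.7
H⁻: pKₐ(H₂) ≈ 36 — extremely strong base; leaves only in special hydride-transfer contexts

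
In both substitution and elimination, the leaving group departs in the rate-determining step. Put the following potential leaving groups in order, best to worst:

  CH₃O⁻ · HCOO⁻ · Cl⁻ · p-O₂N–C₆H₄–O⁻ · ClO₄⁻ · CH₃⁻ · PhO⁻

Leaving-group ability tracks the stability of the departed species; conjugate-acid pKₐ is the usual yardstick (lower pKₐ → better LG).
ClO₄⁻: pKₐ(HClO₄) ≈ -10 — extremely weak base; rarely used for safety reasons
Cl⁻: pKₐ(HCl) ≈ -7
HCOO⁻: pKₐ(HCOOH) ≈ 3.8 — resonance-stabilised carboxylate
p-O₂N–C₆H₄–O⁻: pKₐ(p-nitrophenol) ≈ 7.2
PhO⁻: pKₐ(C₆H₅OH (phenol)) ≈ 10 — resonance into the ring helps, but still a poor LG
CH₃O⁻: pKₐ(CH₃OH) ≈ 15.5
CH₃⁻: pKₐ(CH₄) ≈ 48 — unstabilised carbanion; the worst conceivable leaving group

ClO₄⁻ > Cl⁻ > HCOO⁻ > p-O₂N–C₆H₄–O⁻ > PhO⁻ > CH₃O⁻ > CH₃⁻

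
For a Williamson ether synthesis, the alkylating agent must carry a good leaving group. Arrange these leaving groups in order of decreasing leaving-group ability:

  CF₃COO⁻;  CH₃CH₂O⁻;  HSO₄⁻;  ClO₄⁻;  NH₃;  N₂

N₂ > ClO₄⁻ > HSO₄⁻ > CF₃COO⁻ > NH₃ > CH₃CH₂O⁻

N₂: no meaningful conjugate acid; N₂ departs as an exceptionally stable neutral molecule
ClO₄⁻: pKₐ(HClO₄) ≈ -10
HSO₄⁻: pKₐ(H₂SO₄) ≈ -3
CF₃COO⁻: pKₐ(CF₃COOH) ≈ 0.2
NH₃: pKₐ(NH₄⁺) ≈ 9.2
CH₃CH₂O⁻: pKₐ(CH₃CH₂OH) ≈ 16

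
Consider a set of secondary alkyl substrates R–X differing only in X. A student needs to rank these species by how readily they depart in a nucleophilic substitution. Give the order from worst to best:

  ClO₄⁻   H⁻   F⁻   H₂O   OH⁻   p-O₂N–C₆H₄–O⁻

H⁻ < OH⁻ < p-O₂N–C₆H₄–O⁻ < F⁻ < H₂O < ClO₄⁻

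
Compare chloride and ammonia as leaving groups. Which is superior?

chloride

chloride is the better leaving group.
pKₐ(HCl) ≈ -7 versus pKₐ(NH₄⁺) ≈ 9.2: chloride is the much weaker base.
Moderately weak base.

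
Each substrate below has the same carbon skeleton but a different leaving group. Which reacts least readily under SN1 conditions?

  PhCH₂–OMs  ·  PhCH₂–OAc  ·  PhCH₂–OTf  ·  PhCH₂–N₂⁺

PhCH₂–OAc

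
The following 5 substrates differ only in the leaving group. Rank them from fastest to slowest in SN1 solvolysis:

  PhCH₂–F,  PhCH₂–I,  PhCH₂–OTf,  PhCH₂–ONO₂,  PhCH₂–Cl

With the same alkyl group throughout, only the leaving group differentiates the rates.
The more stable X⁻ (or X) is on its own — i.e. the weaker a base it is — the better a leaving group it makes.
PhCH₂–OTf loses OTf⁻: pKₐ(CF₃SO₃H (triflic acid)) ≈ -14
PhCH₂–I loses I⁻: pKₐ(HI) ≈ -10
PhCH₂–Cl loses Cl⁻: pKₐ(HCl) ≈ -7
PhCH₂–ONO₂ loses NO₃⁻: pKₐ(HNO₃) ≈ -1.3
PhCH₂–F loses F⁻: pKₐ(HF) ≈ 3.2

PhCH₂–OTf > PhCH₂–I > PhCH₂–Cl > PhCH₂–ONO₂ > PhCH₂–F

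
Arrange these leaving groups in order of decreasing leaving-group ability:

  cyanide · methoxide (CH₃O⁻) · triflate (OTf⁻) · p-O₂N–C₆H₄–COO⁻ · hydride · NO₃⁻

triflate (OTf⁻) > NO₃⁻ > p-O₂N–C₆H₄–COO⁻ > cyanide > methoxide (CH₃O⁻) > hydride

The more stable X⁻ (or X) is on its own — i.e. the weaker a base it is — the better a leaving group it makes.
triflate (OTf⁻): pKₐ(CF₃SO₃H (triflic acid)) ≈ -14
NO₃⁻: pKₐ(HNO₃) ≈ -1.3
p-O₂N–C₆H₄–COO⁻: pKₐ(p-nitrobenzoic acid) ≈ 3.4
cyanide: pKₐ(HCN) ≈ 9.2
methoxide (CH₃O⁻): pKₐ(CH₃OH) ≈ 15.5
hydride: pKₐ(H₂) ≈ 36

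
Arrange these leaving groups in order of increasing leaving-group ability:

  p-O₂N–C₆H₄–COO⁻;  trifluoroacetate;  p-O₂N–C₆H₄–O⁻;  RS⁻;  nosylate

RS⁻ < p-O₂N–C₆H₄–O⁻ < p-O₂N–C₆H₄–COO⁻ < trifluoroacetate < nosylate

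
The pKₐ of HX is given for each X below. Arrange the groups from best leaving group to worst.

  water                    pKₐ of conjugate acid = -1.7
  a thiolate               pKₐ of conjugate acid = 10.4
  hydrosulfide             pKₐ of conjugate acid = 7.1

Lower conjugate-acid pKₐ ⇒ weaker base ⇒ better leaving group.
Sorting by the given values: water (-1.7), hydrosulfide (7.1), a thiolate (10.4).

water > hydrosulfide > a thiolate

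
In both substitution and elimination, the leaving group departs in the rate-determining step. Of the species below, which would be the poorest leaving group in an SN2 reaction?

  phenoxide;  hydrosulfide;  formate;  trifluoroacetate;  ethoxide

ethoxide

A good leaving group is a weak base: the lower the pKₐ of its conjugate acid, the more readily it departs.
trifluoroacetate: pKₐ(CF₃COOH) ≈ 0.2
formate: pKₐ(HCOOH) ≈ 3.8
hydrosulfide: pKₐ(H₂S) ≈ 7
phenoxide: pKₐ(C₆H₅OH (phenol)) ≈ 10
ethoxide: pKₐ(CH₃CH₂OH) ≈ 16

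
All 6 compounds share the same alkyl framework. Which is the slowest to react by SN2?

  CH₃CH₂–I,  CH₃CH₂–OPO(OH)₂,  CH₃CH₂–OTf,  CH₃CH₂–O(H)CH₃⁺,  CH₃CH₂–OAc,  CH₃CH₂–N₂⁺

CH₃CH₂–OAc

With the same alkyl group throughout, only the leaving group differentiates the rates.
Leaving-group ability tracks the stability of the departed species; conjugate-acid pKₐ is the usual yardstick (lower pKₐ → better LG).
CH₃CH₂–N₂⁺ loses N₂: no meaningful conjugate acid; N₂ departs as an exceptionally stable neutral molecule
CH₃CH₂–OTf loses OTf⁻: pKₐ(CF₃SO₃H (triflic acid)) ≈ -14
CH₃CH₂–I loses I⁻: pKₐ(HI) ≈ -10
CH₃CH₂–O(H)CH₃⁺ loses R'OH: pKₐ(R'OH₂⁺) ≈ -2.4
CH₃CH₂–OPO(OH)₂ loses H₂PO₄⁻: pKₐ(H₃PO₄) ≈ 2.1
CH₃CH₂–OAc loses AcO⁻: pKₐ(CH₃COOH) ≈ 4.8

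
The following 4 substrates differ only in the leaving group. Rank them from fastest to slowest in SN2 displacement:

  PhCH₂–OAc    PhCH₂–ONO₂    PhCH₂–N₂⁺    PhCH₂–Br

Same R in every case — rank the leaving groups.
Leaving-group ability tracks the stability of the departed species; conjugate-acid pKₐ is the usual yardstick (lower pKₐ → better LG).
PhCH₂–N₂⁺ loses N₂: no meaningful conjugate acid; N₂ departs as an exceptionally stable neutral molecule
PhCH₂–Br loses Br⁻: pKₐ(HBr) ≈ -9
PhCH₂–ONO₂ loses NO₃⁻: pKₐ(HNO₃) ≈ -1.3
PhCH₂–OAc loses AcO⁻: pKₐ(CH₃COOH) ≈ 4.8

PhCH₂–N₂⁺ > PhCH₂–Br > PhCH₂–ONO₂ > PhCH₂–OAc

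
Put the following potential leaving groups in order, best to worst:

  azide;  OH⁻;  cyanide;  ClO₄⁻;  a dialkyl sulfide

ClO₄⁻ > a dialkyl sulfide > azide > cyanide > OH⁻

A good leaving group is a weak base: the lower the pKₐ of its conjugate acid, the more readily it departs.
ClO₄⁻: pKₐ(HClO₄) ≈ -10 — extremely weak base; rarely used for safety reasons
a dialkyl sulfide: pKₐ(R'₂SH⁺) ≈ -7 — neutral; leaves from a sulfonium salt (R–SR'₂⁺)
azide: pKₐ(HN₃) ≈ 4.7 — linear, resonance-stabilised
cyanide: pKₐ(HCN) ≈ 9.2
OH⁻: pKₐ(H₂O) ≈ 15.7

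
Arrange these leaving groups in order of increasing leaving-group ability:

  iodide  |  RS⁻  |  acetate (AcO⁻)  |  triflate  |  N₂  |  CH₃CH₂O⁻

A good leaving group is a weak base: the lower the pKₐ of its conjugate acid, the more readily it departs.
N₂: no meaningful conjugate acid; N₂ departs as an exceptionally stable neutral molecule
triflate: pKₐ(CF₃SO₃H (triflic acid)) ≈ -14 — charge spread over three oxygens and a CF₃ group; the premier leaving group in synthesis
iodide: pKₐ(HI) ≈ -10 — large, highly polarisable; very weak base
acetate (AcO⁻): pKₐ(CH₃COOH) ≈ 4.8
RS⁻: pKₐ(RSH (a thiol)) ≈ 10.5
CH₃CH₂O⁻: pKₐ(CH₃CH₂OH) ≈ 16
Listed from poorest to best leaving group as asked.

CH₃CH₂O⁻ < RS⁻ < acetate (AcO⁻) < iodide < triflate < N₂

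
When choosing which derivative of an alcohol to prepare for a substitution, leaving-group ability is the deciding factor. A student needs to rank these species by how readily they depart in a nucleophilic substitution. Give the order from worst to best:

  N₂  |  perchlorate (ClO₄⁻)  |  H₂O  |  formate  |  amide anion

N₂: no meaningful conjugate acid; N₂ departs as an exceptionally stable neutral molecule
perchlorate (ClO₄⁻): pKₐ(HClO₄) ≈ -10 — extremely weak base; rarely used for safety reasons
H₂O: pKₐ(H₃O⁺) ≈ -1.7 — neutral; leaves from a protonated alcohol (R–OH₂⁺)
formate: pKₐ(HCOOH) ≈ 3.8
amide anion: pKₐ(NH₃) ≈ 38 — extremely strong base; never a leaving group
The question asks for worst first, so the sequence is read in increasing leaving-group ability.

amide anion < formate < H₂O < perchlorate (ClO₄⁻) < N₂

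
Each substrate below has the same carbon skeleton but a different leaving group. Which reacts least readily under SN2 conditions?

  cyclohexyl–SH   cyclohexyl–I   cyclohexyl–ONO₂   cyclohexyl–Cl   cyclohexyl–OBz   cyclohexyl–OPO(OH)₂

cyclohexyl–SH

Identical carbon frameworks mean the comparison reduces to leaving-group quality.
The more stable X⁻ (or X) is on its own — i.e. the weaker a base it is — the better a leaving group it makes.
cyclohexyl–I loses I⁻: pKₐ(HI) ≈ -10
cyclohexyl–Cl loses Cl⁻: pKₐ(HCl) ≈ -7
cyclohexyl–ONO₂ loses NO₃⁻: pKₐ(HNO₃) ≈ -1.3
cyclohexyl–OPO(OH)₂ loses H₂PO₄⁻: pKₐ(H₃PO₄) ≈ 2.1
cyclohexyl–OBz loses PhCOO⁻: pKₐ(C₆H₅COOH) ≈ 4.2
cyclohexyl–SH loses HS⁻: pKₐ(H₂S) ≈ 7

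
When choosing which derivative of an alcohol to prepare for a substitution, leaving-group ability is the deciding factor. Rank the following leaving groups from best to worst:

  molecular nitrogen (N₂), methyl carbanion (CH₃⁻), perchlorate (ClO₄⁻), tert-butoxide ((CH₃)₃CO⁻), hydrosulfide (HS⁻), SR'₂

A good leaving group is a weak base: the lower the pKₐ of its conjugate acid, the more readily it departs.
molecular nitrogen (N₂): no meaningful conjugate acid; N₂ departs as an exceptionally stable neutral molecule
perchlorate (ClO₄⁻): pKₐ(HClO₄) ≈ -10 — extremely weak base; rarely used for safety reasons
SR'₂: pKₐ(R'₂SH⁺) ≈ -7 — neutral; leaves from a sulfonium salt (R–SR'₂⁺)
hydrosulfide (HS⁻): pKₐ(H₂S) ≈ 7
tert-butoxide ((CH₃)₃CO⁻): pKₐ(t-BuOH) ≈ 18
methyl carbanion (CH₃⁻): pKₐ(CH₄) ≈ 48 — unstabilised carbanion; the worst conceivable leaving group

molecular nitrogen (N₂) > perchlorate (ClO₄⁻) > SR'₂ > hydrosulfide (HS⁻) > tert-butoxide ((CH₃)₃CO⁻) > methyl carbanion (CH₃⁻)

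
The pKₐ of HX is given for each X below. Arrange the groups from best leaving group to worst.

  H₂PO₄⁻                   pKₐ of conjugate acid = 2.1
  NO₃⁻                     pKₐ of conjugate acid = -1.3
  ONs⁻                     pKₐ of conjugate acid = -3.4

ONs⁻ > NO₃⁻ > H₂PO₄⁻

Lower conjugate-acid pKₐ ⇒ weaker base ⇒ better leaving group.
Sorting by the given values: ONs⁻ (-3.4), NO₃⁻ (-1.3), H₂PO₄⁻ (2.1).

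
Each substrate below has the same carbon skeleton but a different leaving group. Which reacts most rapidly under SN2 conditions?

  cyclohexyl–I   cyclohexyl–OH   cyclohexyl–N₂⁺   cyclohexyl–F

Identical carbon frameworks mean the comparison reduces to leaving-group quality.
A good leaving group is a weak base: the lower the pKₐ of its conjugate acid, the more readily it departs.
cyclohexyl–N₂⁺ loses N₂: no meaningful conjugate acid; N₂ departs as an exceptionally stable neutral molecule
cyclohexyl–I loses I⁻: pKₐ(HI) ≈ -10
cyclohexyl–F loses F⁻: pKₐ(HF) ≈ 3.2
cyclohexyl–OH loses OH⁻: pKₐ(H₂O) ≈ 15.7

cyclohexyl–N₂⁺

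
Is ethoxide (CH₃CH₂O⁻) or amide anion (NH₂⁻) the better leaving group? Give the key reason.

ethoxide (CH₃CH₂O⁻)

ethoxide (CH₃CH₂O⁻) is the better leaving group.
pKₐ(CH₃CH₂OH) ≈ 16 versus pKₐ(NH₃) ≈ 38: ethoxide (CH₃CH₂O⁻) is the much weaker base.
Strong base; alkoxides do not leave unassisted.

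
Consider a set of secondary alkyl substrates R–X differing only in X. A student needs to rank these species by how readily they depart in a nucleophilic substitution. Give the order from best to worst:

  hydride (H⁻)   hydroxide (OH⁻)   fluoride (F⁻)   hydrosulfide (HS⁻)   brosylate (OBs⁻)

brosylate (OBs⁻) > fluoride (F⁻) > hydrosulfide (HS⁻) > hydroxide (OH⁻) > hydride (H⁻)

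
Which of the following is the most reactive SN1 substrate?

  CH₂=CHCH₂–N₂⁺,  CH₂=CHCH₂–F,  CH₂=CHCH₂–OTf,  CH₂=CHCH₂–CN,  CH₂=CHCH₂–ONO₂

Identical carbon frameworks mean the comparison reduces to leaving-group quality.
Leaving-group ability tracks the stability of the departed species; conjugate-acid pKₐ is the usual yardstick (lower pKₐ → better LG).
CH₂=CHCH₂–N₂⁺ loses N₂: no meaningful conjugate acid; N₂ departs as an exceptionally stable neutral molecule
CH₂=CHCH₂–OTf loses OTf⁻: pKₐ(CF₃SO₃H (triflic acid)) ≈ -14
CH₂=CHCH₂–ONO₂ loses NO₃⁻: pKₐ(HNO₃) ≈ -1.3
CH₂=CHCH₂–F loses F⁻: pKₐ(HF) ≈ 3.2
CH₂=CHCH₂–CN loses CN⁻: pKₐ(HCN) ≈ 9.2

CH₂=CHCH₂–N₂⁺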